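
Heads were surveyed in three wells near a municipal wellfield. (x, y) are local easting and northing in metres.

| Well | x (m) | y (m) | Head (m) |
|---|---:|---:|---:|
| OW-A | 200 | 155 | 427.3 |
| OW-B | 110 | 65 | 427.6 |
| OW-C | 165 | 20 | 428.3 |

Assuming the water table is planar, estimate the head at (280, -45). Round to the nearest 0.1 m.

429.5 m

With h = a·x + b·y + c and OW-A as origin, the differences give:
  (-90)·a + (-90)·b = +0.3
  (-35)·a + (-135)·b = +1.0
Eliminate b (×(-135) and ×(-90), subtract): 9000·a = 49.50 → a = ∂h/∂x = +0.005500
Back-substitute: b = ∂h/∂y = -0.008833.
h(280, -45) = 427.3 + (+0.005500)·(80) + (-0.008833)·(-200) = 427.3 +0.440 +1.767 = 429.507 m.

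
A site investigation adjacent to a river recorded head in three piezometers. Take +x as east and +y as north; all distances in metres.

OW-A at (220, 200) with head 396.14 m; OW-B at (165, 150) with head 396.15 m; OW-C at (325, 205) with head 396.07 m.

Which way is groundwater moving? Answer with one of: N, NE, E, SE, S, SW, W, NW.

With h = a·x + b·y + c and OW-A as origin, the differences give:
  (-55)·a + (-50)·b = +0.01
  105·a + 5·b = -0.07
Eliminate b (×5 and ×(-50), subtract): 4975·a = -3.450 → a = ∂h/∂x = -0.0006935
Back-substitute: b = ∂h/∂y = +0.0005628.
Flow = −∇h = (+0.0006935 east, -0.0005628 north), which points southeast.

SE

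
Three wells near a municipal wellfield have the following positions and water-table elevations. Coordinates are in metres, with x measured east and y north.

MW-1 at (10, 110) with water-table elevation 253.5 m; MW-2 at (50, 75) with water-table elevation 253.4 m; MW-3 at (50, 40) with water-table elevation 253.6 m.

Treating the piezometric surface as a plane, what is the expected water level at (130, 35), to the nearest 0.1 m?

Taking MW-1 as reference: MW-2−MW-1 = (40, -35, -0.1); MW-3−MW-1 = (40, -70, +0.1).
Solve a·Δx + b·Δy = Δh: det = 40·(-70) − 40·(-35) = -1400.
∂h/∂x = [(-0.1)·(-70) − (+0.1)·(-35)] / -1400 = -0.007500
∂h/∂y = [40·(+0.1) − 40·(-0.1)] / -1400 = -0.005714
h(130, 35) = 253.5 + (-0.007500)·(120) + (-0.005714)·(-75) = 253.5 -0.900 +0.429 = 253.029 m.

253.0 m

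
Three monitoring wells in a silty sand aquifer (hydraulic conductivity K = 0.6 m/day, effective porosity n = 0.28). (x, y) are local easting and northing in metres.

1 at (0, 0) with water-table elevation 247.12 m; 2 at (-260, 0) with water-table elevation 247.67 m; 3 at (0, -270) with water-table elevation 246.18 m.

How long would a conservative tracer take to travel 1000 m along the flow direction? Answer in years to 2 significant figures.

∂h/∂x = (247.67 − 247.12) / (-260 − 0) = -0.002115
∂h/∂y = (246.18 − 247.12) / (-270 − 0) = +0.003481
|∇h| = √(-0.002115² + 0.003481²) = 0.004073
Seepage velocity v = K·i/n = 0.6 × 0.004073 / 0.28 = 0.008728 m/day.
t = 1000 / 0.008728 = 1.146e+05 days = 314 years.

310 years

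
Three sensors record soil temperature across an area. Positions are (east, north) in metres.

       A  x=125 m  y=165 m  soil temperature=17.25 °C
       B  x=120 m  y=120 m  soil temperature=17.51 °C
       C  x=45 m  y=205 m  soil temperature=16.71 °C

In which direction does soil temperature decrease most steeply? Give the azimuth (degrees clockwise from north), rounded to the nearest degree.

329°

With T = a·x + b·y + c and A as origin, the differences give:
  (-5)·a + (-45)·b = +0.26
  (-80)·a + 40·b = -0.54
Eliminate b (×40 and ×(-45), subtract): -3800·a = -13.900 → a = ∂T/∂x = +0.003658
Back-substitute: b = ∂T/∂y = -0.006184.
Steepest decrease is along −∇f: components (-0.003658 E, +0.006184 N).
Azimuth = atan2(-0.003658, +0.006184) = 329.4° ≈ 329°.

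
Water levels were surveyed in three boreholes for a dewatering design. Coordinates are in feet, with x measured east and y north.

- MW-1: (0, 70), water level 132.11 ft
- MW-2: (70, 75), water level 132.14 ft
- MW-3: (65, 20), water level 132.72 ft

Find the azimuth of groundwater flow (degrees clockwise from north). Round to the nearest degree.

Taking MW-1 as reference: MW-2−MW-1 = (70, 5, +0.03); MW-3−MW-1 = (65, -50, +0.61).
Determinant of the coordinate differences = 70·(-50) − 65·5 = -3825.
∂h/∂x = [(+0.03)·(-50) − (+0.61)·5] / -3825 = +0.001190
∂h/∂y = [70·(+0.61) − 65·(+0.03)] / -3825 = -0.01065
Flow direction (−∇h) has components (-0.001190 E, +0.01065 N).
Azimuth = atan2(E, N) = atan2(-0.001190, +0.01065) = 353.6° ≈ 354°.

354°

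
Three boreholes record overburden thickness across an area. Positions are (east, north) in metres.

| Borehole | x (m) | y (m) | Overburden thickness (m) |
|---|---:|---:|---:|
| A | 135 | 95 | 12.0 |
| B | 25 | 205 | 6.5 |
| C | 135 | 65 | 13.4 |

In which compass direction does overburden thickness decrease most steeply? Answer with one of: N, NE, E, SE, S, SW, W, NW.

Differences from A: to B (Δx, Δy, Δh) = (-110, 110, -5.5); to C = (0, -30, +1.4).
Determinant of the coordinate differences = (-110)·(-30) − 0·110 = 3300.
∂d/∂x = [(-5.5)·(-30) − (+1.4)·110] / 3300 = +0.003333
∂d/∂y = [(-110)·(+1.4) − 0·(-5.5)] / 3300 = -0.04667
Steepest decrease is along −∇f = (-0.003333 E, +0.04667 N) → north.

N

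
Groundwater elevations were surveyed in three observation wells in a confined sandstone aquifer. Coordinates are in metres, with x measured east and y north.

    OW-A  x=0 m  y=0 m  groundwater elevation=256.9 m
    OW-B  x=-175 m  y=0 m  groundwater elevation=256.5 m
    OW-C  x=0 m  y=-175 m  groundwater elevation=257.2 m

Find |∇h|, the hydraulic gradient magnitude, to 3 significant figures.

∂h/∂x = (256.5 − 256.9) / (-175 − 0) = +0.002286
∂h/∂y = (257.2 − 256.9) / (-175 − 0) = -0.001714
|∇h| = √(0.002286² + -0.001714²) = 0.002857

0.00286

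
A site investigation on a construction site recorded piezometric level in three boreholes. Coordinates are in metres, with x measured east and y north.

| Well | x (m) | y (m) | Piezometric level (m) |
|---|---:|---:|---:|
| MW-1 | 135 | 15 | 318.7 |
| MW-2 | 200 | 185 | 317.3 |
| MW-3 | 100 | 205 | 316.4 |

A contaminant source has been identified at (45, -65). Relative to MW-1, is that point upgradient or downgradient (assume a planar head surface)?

With h = a·x + b·y + c and MW-1 as origin, the differences give:
  65·a + 170·b = -1.4
  (-35)·a + 190·b = -2.3
Eliminate b (×190 and ×170, subtract): 18300·a = 125.00 → a = ∂h/∂x = +0.006831
Back-substitute: b = ∂h/∂y = -0.01085.
Head at (45, -65) = 318.7 + (+0.006831)·(-90) + (-0.01085)·(-80) = 318.95 m.
That is higher than the 318.7 m at MW-1, so the point is upgradient.

upgradient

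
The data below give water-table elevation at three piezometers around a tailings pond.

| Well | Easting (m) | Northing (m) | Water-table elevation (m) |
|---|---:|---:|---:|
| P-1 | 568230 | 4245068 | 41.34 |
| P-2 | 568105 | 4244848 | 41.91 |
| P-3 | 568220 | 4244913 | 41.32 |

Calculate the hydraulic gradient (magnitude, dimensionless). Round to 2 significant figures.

0.0054

Taking P-1 as reference: P-2−P-1 = (-125, -220, +0.57); P-3−P-1 = (-10, -155, -0.02).
Solve a·Δx + b·Δy = Δh: det = (-125)·(-155) − (-10)·(-220) = 17175.
∂h/∂x = [(+0.57)·(-155) − (-0.02)·(-220)] / 17175 = -0.005400
∂h/∂y = [(-125)·(-0.02) − (-10)·(+0.57)] / 17175 = +0.0004774
|∇h| = √(-0.005400² + 0.0004774²) = 0.005421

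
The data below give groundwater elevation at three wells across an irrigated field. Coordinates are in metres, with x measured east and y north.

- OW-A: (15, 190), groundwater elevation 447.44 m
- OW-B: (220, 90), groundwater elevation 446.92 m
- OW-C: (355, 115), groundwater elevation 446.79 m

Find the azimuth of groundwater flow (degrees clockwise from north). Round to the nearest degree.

149°

Taking OW-A as reference: OW-B−OW-A = (205, -100, -0.52); OW-C−OW-A = (340, -75, -0.65).
Solve a·Δx + b·Δy = Δh: det = 205·(-75) − 340·(-100) = 18625.
∂h/∂x = [(-0.52)·(-75) − (-0.65)·(-100)] / 18625 = -0.001396
∂h/∂y = [205·(-0.65) − 340·(-0.52)] / 18625 = +0.002338
Flow direction (−∇h) has components (+0.001396 E, -0.002338 N).
Azimuth = atan2(E, N) = atan2(+0.001396, -0.002338) = 149.2° ≈ 149°.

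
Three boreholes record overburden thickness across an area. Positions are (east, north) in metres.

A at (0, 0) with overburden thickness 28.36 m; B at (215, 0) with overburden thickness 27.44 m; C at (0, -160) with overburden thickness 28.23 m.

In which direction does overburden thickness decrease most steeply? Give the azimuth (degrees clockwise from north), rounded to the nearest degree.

101°

∂d/∂x = (27.44 − 28.36) / (215 − 0) = -0.004279
∂d/∂y = (28.23 − 28.36) / (-160 − 0) = +0.0008125
Steepest decrease is along −∇f: components (+0.004279 E, -0.0008125 N).
Azimuth = atan2(+0.004279, -0.0008125) = 100.8° ≈ 101°.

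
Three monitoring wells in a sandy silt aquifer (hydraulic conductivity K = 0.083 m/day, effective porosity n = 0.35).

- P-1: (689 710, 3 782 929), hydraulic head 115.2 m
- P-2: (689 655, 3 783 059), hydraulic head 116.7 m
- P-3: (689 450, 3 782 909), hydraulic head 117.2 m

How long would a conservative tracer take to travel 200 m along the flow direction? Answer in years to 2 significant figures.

200 years

With h = a·x + b·y + c and P-1 as origin, the differences give:
  (-55)·a + 130·b = +1.5
  (-260)·a + (-20)·b = +2.0
Eliminate b (×(-20) and ×130, subtract): 34900·a = -290.00 → a = ∂h/∂x = -0.008309
Back-substitute: b = ∂h/∂y = +0.008023.
|∇h| = √(-0.008309² + 0.008023²) = 0.01155
Seepage velocity v = K·i/n = 0.083 × 0.01155 / 0.35 = 0.002739 m/day.
t = 200 / 0.002739 = 7.302e+04 days = 200 years.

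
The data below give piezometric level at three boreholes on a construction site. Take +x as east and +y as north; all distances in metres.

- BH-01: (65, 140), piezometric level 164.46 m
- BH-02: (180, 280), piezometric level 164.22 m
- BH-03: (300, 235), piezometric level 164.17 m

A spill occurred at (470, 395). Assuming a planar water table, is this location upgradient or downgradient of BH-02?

downgradient

With h = a·x + b·y + c and BH-01 as origin, the differences give:
  115·a + 140·b = -0.24
  235·a + 95·b = -0.29
Eliminate b (×95 and ×140, subtract): -21975·a = 17.800 → a = ∂h/∂x = -0.0008100
Back-substitute: b = ∂h/∂y = -0.001049.
Head at (470, 395) = 164.46 + (-0.0008100)·(405) + (-0.001049)·(255) = 163.86 m.
That is lower than the 164.22 m at BH-02, so the point is downgradient.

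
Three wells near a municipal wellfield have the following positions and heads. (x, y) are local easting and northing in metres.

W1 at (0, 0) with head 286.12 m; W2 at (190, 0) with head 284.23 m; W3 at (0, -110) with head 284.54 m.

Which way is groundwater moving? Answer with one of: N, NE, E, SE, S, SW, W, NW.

∂h/∂x = (284.23 − 286.12) / (190 − 0) = -0.009947
∂h/∂y = (284.54 − 286.12) / (-110 − 0) = +0.01436
Flow = −∇h = (+0.009947 east, -0.01436 north), which points southeast.

SE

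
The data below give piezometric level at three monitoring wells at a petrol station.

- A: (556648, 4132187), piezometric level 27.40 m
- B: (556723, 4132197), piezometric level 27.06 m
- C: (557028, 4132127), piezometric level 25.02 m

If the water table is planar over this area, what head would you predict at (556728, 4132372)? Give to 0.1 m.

Taking A as reference: B−A = (75, 10, -0.34); C−A = (380, -60, -2.38).
Determinant of the coordinate differences = 75·(-60) − 380·10 = -8300.
∂h/∂x = [(-0.34)·(-60) − (-2.38)·10] / -8300 = -0.005325
∂h/∂y = [75·(-2.38) − 380·(-0.34)] / -8300 = +0.005940
h(556728, 4132372) = 27.40 + (-0.005325)·(80) + (+0.005940)·(185) = 27.40 -0.426 +1.099 = 28.073 m.

28.1 m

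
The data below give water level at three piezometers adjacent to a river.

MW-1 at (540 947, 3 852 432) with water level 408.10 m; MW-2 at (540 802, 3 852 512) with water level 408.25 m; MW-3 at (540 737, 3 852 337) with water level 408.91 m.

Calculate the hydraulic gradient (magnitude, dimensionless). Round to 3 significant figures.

0.00382

With h = a·x + b·y + c and MW-1 as origin, the differences give:
  (-145)·a + 80·b = +0.15
  (-210)·a + (-95)·b = +0.81
Eliminate b (×(-95) and ×80, subtract): 30575·a = -79.050 → a = ∂h/∂x = -0.002585
Back-substitute: b = ∂h/∂y = -0.002811.
|∇h| = √(-0.002585² + -0.002811²) = 0.003819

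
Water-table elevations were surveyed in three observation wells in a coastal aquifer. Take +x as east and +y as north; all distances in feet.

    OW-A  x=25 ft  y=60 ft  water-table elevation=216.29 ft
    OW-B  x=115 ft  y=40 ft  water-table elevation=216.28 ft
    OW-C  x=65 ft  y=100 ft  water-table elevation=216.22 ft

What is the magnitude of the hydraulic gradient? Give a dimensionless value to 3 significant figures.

0.00140

With h = a·x + b·y + c and OW-A as origin, the differences give:
  90·a + (-20)·b = -0.01
  40·a + 40·b = -0.07
Eliminate b (×40 and ×(-20), subtract): 4400·a = -1.800 → a = ∂h/∂x = -0.0004091
Back-substitute: b = ∂h/∂y = -0.001341.
|∇h| = √(-0.0004091² + -0.001341²) = 0.001402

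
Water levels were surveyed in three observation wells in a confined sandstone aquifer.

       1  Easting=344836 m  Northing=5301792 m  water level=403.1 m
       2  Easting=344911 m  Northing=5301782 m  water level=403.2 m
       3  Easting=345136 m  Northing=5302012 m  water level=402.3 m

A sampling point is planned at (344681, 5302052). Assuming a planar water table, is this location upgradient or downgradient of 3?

Differences from 1: to 2 (Δx, Δy, Δh) = (75, -10, +0.1); to 3 = (300, 220, -0.8).
Solve a·Δx + b·Δy = Δh: det = 75·220 − 300·(-10) = 19500.
∂h/∂x = [(+0.1)·220 − (-0.8)·(-10)] / 19500 = +0.0007179
∂h/∂y = [75·(-0.8) − 300·(+0.1)] / 19500 = -0.004615
Head at (344681, 5302052) = 403.1 + (+0.0007179)·(-155) + (-0.004615)·(260) = 401.79 m.
That is lower than the 402.3 m at 3, so the point is downgradient.

downgradient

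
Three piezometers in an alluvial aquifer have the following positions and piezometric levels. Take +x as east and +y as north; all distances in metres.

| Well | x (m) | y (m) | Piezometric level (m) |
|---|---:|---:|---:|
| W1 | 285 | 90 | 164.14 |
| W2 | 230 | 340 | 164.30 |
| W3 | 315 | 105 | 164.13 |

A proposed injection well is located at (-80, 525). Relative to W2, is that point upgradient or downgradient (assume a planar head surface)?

upgradient

Differences from W1: to W2 (Δx, Δy, Δh) = (-55, 250, +0.16); to W3 = (30, 15, -0.01).
Determinant of the coordinate differences = (-55)·15 − 30·250 = -8325.
∂h/∂x = [(+0.16)·15 − (-0.01)·250] / -8325 = -0.0005886
∂h/∂y = [(-55)·(-0.01) − 30·(+0.16)] / -8325 = +0.0005105
Head at (-80, 525) = 164.14 + (-0.0005886)·(-365) + (+0.0005105)·(435) = 164.58 m.
That is higher than the 164.30 m at W2, so the point is upgradient.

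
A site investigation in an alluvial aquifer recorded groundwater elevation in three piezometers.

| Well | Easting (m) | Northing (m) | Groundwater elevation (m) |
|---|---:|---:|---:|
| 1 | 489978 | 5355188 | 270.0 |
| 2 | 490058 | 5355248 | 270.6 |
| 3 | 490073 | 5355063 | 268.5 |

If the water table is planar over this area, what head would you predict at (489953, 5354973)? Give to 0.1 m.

267.6 m

Taking 1 as reference: 2−1 = (80, 60, +0.6); 3−1 = (95, -125, -1.5).
Determinant of the coordinate differences = 80·(-125) − 95·60 = -15700.
∂h/∂x = [(+0.6)·(-125) − (-1.5)·60] / -15700 = -0.0009554
∂h/∂y = [80·(-1.5) − 95·(+0.6)] / -15700 = +0.01127
h(489953, 5354973) = 270.0 + (-0.0009554)·(-25) + (+0.01127)·(-215) = 270.0 +0.024 -2.424 = 267.600 m.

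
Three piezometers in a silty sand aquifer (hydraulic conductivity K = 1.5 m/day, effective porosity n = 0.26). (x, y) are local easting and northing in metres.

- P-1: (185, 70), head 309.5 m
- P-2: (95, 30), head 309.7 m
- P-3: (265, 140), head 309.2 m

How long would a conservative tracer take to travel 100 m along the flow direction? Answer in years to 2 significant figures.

Taking P-1 as reference: P-2−P-1 = (-90, -40, +0.2); P-3−P-1 = (80, 70, -0.3).
Solve a·Δx + b·Δy = Δh: det = (-90)·70 − 80·(-40) = -3100.
∂h/∂x = [(+0.2)·70 − (-0.3)·(-40)] / -3100 = -0.0006452
∂h/∂y = [(-90)·(-0.3) − 80·(+0.2)] / -3100 = -0.003548
|∇h| = √(-0.0006452² + -0.003548²) = 0.003606
Seepage velocity v = K·i/n = 1.5 × 0.003606 / 0.26 = 0.0208 m/day.
t = 100 / 0.0208 = 4808 days = 13.2 years.

13 years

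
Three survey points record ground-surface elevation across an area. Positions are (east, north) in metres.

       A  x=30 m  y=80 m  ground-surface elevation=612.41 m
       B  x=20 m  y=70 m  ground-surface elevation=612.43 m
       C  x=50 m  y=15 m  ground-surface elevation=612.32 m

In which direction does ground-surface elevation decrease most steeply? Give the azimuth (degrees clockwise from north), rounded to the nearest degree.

With z = a·x + b·y + c and A as origin, the differences give:
  (-10)·a + (-10)·b = +0.02
  20·a + (-65)·b = -0.09
Eliminate b (×(-65) and ×(-10), subtract): 850·a = -2.200 → a = ∂z/∂x = -0.002588
Back-substitute: b = ∂z/∂y = +0.0005882.
Steepest decrease is along −∇f: components (+0.002588 E, -0.0005882 N).
Azimuth = atan2(+0.002588, -0.0005882) = 102.8° ≈ 103°.

103°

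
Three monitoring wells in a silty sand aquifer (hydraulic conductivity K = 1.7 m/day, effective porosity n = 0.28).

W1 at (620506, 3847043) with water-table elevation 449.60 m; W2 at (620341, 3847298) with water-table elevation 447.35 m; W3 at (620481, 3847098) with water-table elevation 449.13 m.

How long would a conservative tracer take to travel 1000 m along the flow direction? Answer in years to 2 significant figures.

Three-point gradient (reference W1): Δ to W2 = (-165, 255, -2.25), Δ to W3 = (-25, 55, -0.47).
∂h/∂x = +0.001444, ∂h/∂y = -0.007889 (det = -2700).
|∇h| = √(0.001444² + -0.007889²) = 0.00802
Seepage velocity v = K·i/n = 1.7 × 0.00802 / 0.28 = 0.04869 m/day.
t = 1000 / 0.04869 = 2.054e+04 days = 56.2 years.

56 years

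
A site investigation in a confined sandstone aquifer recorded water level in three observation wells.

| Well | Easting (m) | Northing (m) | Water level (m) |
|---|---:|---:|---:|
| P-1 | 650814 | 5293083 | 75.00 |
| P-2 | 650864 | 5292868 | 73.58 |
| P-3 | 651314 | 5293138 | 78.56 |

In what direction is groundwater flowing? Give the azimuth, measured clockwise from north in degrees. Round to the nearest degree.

218°

Taking P-1 as reference: P-2−P-1 = (50, -215, -1.42); P-3−P-1 = (500, 55, +3.56).
Solve a·Δx + b·Δy = Δh: det = 50·55 − 500·(-215) = 110250.
∂h/∂x = [(-1.42)·55 − (+3.56)·(-215)] / 110250 = +0.006234
∂h/∂y = [50·(+3.56) − 500·(-1.42)] / 110250 = +0.008054
Flow direction (−∇h) has components (-0.006234 E, -0.008054 N).
Azimuth = atan2(E, N) = atan2(-0.006234, -0.008054) = 217.7° ≈ 218°.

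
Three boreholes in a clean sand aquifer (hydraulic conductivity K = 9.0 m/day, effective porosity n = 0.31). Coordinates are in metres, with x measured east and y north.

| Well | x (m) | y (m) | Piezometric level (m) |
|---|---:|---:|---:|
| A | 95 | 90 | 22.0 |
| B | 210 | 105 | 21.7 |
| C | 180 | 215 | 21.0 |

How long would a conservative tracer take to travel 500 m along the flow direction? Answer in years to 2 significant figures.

Taking A as reference: B−A = (115, 15, -0.3); C−A = (85, 125, -1.0).
Determinant of the coordinate differences = 115·125 − 85·15 = 13100.
∂h/∂x = [(-0.3)·125 − (-1.0)·15] / 13100 = -0.001718
∂h/∂y = [115·(-1.0) − 85·(-0.3)] / 13100 = -0.006832
|∇h| = √(-0.001718² + -0.006832²) = 0.007045
Seepage velocity v = K·i/n = 9.0 × 0.007045 / 0.31 = 0.2045 m/day.
t = 500 / 0.2045 = 2445 days = 6.69 years.

6.7 years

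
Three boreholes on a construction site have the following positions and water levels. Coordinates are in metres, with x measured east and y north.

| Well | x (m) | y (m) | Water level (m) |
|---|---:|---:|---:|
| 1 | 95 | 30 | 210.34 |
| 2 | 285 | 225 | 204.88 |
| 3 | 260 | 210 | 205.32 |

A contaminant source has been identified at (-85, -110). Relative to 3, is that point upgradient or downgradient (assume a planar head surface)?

upgradient

Differences from 1: to 2 (Δx, Δy, Δh) = (190, 195, -5.46); to 3 = (165, 180, -5.02).
Solve a·Δx + b·Δy = Δh: det = 190·180 − 165·195 = 2025.
∂h/∂x = [(-5.46)·180 − (-5.02)·195] / 2025 = -0.001926
∂h/∂y = [190·(-5.02) − 165·(-5.46)] / 2025 = -0.02612
Head at (-85, -110) = 210.34 + (-0.001926)·(-180) + (-0.02612)·(-140) = 214.34 m.
That is higher than the 205.32 m at 3, so the point is upgradient.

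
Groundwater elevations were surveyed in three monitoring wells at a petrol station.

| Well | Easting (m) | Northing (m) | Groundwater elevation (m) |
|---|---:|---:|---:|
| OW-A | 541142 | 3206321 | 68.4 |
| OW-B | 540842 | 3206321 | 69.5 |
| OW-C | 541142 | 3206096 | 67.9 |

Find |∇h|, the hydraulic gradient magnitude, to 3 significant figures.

∂h/∂x = (69.5 − 68.4) / (540842 − 541142) = -0.003667
∂h/∂y = (67.9 − 68.4) / (3206096 − 3206321) = +0.002222
|∇h| = √(-0.003667² + 0.002222²) = 0.004288

0.00429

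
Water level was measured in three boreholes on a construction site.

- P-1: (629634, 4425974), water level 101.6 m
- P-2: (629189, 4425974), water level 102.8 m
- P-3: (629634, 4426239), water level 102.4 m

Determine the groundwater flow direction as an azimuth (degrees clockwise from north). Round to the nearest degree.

∂h/∂x = (102.8 − 101.6) / (629189 − 629634) = -0.002697
∂h/∂y = (102.4 − 101.6) / (4426239 − 4425974) = +0.003019
Flow direction (−∇h) has components (+0.002697 E, -0.003019 N).
Azimuth = atan2(E, N) = atan2(+0.002697, -0.003019) = 138.2° ≈ 138°.

138°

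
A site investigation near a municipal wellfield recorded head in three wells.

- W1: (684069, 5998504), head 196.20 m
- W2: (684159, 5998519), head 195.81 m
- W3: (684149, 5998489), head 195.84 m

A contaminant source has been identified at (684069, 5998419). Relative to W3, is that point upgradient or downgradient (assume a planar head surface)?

upgradient

Taking W1 as reference: W2−W1 = (90, 15, -0.39); W3−W1 = (80, -15, -0.36).
Solve a·Δx + b·Δy = Δh: det = 90·(-15) − 80·15 = -2550.
∂h/∂x = [(-0.39)·(-15) − (-0.36)·15] / -2550 = -0.004412
∂h/∂y = [90·(-0.36) − 80·(-0.39)] / -2550 = +0.0004706
Head at (684069, 5998419) = 196.20 + (-0.004412)·(0) + (+0.0004706)·(-85) = 196.16 m.
That is higher than the 195.84 m at W3, so the point is upgradient.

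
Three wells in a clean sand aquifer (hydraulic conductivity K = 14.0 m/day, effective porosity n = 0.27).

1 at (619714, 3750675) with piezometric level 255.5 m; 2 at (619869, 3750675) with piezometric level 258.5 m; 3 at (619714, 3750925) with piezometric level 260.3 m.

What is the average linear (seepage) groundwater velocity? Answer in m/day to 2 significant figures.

1.4 m/day

∂h/∂x = (258.5 − 255.5) / (619869 − 619714) = +0.01935
∂h/∂y = (260.3 − 255.5) / (3750925 − 3750675) = +0.01920
|∇h| = √(0.01935² + 0.01920²) = 0.02726
Seepage velocity v = K·i/n = 14.0 × 0.02726 / 0.27 = 1.413 m/day.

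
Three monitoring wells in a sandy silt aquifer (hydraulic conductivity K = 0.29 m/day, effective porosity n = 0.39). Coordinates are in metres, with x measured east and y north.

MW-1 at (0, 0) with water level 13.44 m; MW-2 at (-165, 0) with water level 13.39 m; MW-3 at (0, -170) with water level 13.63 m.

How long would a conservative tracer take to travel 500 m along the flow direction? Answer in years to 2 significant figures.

1600 years

∂h/∂x = (13.39 − 13.44) / (-165 − 0) = +0.0003030
∂h/∂y = (13.63 − 13.44) / (-170 − 0) = -0.001118
|∇h| = √(0.0003030² + -0.001118²) = 0.001158
Seepage velocity v = K·i/n = 0.29 × 0.001158 / 0.39 = 0.0008611 m/day.
t = 500 / 0.0008611 = 5.807e+05 days = 1.59e+03 years.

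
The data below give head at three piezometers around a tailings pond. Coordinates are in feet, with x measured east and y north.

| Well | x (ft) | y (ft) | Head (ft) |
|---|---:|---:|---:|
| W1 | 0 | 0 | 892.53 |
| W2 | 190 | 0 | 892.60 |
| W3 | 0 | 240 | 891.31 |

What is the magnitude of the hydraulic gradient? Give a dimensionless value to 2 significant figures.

∂h/∂x = (892.60 − 892.53) / (190 − 0) = +0.0003684
∂h/∂y = (891.31 − 892.53) / (240 − 0) = -0.005083
|∇h| = √(0.0003684² + -0.005083²) = 0.005096

0.0051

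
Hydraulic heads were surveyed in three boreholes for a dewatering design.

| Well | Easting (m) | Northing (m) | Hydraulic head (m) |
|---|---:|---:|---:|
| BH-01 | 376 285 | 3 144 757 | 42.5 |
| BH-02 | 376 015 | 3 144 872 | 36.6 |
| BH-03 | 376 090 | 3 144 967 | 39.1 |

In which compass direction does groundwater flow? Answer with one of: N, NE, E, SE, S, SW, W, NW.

W

Taking BH-01 as reference: BH-02−BH-01 = (-270, 115, -5.9); BH-03−BH-01 = (-195, 210, -3.4).
Determinant of the coordinate differences = (-270)·210 − (-195)·115 = -34275.
∂h/∂x = [(-5.9)·210 − (-3.4)·115] / -34275 = +0.02474
∂h/∂y = [(-270)·(-3.4) − (-195)·(-5.9)] / -34275 = +0.006783
Flow = −∇h = (-0.02474 east, -0.006783 north), which points west.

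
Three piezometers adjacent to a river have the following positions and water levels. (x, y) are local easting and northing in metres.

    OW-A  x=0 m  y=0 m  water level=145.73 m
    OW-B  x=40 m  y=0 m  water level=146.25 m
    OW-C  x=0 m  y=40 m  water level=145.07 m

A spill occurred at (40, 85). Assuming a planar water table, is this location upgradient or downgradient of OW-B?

∂h/∂x = (146.25 − 145.73) / (40 − 0) = +0.01300
∂h/∂y = (145.07 − 145.73) / (40 − 0) = -0.01650
Head at (40, 85) = 145.73 + (+0.01300)·(40) + (-0.01650)·(85) = 144.85 m.
That is lower than the 146.25 m at OW-B, so the point is downgradient.

downgradient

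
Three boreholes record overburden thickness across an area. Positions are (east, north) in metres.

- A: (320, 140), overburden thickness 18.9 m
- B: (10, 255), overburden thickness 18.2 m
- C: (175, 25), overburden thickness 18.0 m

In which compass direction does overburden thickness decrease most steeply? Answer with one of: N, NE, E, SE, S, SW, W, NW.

SW

With d = a·x + b·y + c and A as origin, the differences give:
  (-310)·a + 115·b = -0.7
  (-145)·a + (-115)·b = -0.9
Eliminate b (×(-115) and ×115, subtract): 52325·a = 184.00 → a = ∂d/∂x = +0.003516
Back-substitute: b = ∂d/∂y = +0.003392.
Steepest decrease is along −∇f = (-0.003516 E, -0.003392 N) → southwest.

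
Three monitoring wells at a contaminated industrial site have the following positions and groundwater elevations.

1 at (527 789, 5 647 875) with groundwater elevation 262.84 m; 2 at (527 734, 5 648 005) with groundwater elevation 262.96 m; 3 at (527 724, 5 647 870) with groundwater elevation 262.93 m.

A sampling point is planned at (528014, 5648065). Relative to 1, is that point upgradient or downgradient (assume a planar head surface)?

With h = a·x + b·y + c and 1 as origin, the differences give:
  (-55)·a + 130·b = +0.12
  (-65)·a + (-5)·b = +0.09
Eliminate b (×(-5) and ×130, subtract): 8725·a = -12.300 → a = ∂h/∂x = -0.001410
Back-substitute: b = ∂h/∂y = +0.0003266.
Head at (528014, 5648065) = 262.84 + (-0.001410)·(225) + (+0.0003266)·(190) = 262.58 m.
That is lower than the 262.84 m at 1, so the point is downgradient.

downgradient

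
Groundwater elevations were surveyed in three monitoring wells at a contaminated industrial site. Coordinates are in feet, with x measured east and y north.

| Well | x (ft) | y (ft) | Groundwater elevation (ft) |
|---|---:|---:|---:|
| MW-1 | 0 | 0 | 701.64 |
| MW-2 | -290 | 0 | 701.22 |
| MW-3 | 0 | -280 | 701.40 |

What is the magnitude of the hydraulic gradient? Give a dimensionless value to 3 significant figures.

∂h/∂x = (701.22 − 701.64) / (-290 − 0) = +0.001448
∂h/∂y = (701.40 − 701.64) / (-280 − 0) = +0.0008571
|∇h| = √(0.001448² + 0.0008571²) = 0.001683

0.00168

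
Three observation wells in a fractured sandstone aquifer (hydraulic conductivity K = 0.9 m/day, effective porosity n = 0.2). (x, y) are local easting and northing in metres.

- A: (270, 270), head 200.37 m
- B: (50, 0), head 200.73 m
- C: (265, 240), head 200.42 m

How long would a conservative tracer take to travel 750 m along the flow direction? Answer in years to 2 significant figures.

With h = a·x + b·y + c and A as origin, the differences give:
  (-220)·a + (-270)·b = +0.36
  (-5)·a + (-30)·b = +0.05
Eliminate b (×(-30) and ×(-270), subtract): 5250·a = 2.700 → a = ∂h/∂x = +0.0005143
Back-substitute: b = ∂h/∂y = -0.001752.
|∇h| = √(0.0005143² + -0.001752²) = 0.001826
Seepage velocity v = K·i/n = 0.9 × 0.001826 / 0.2 = 0.008217 m/day.
t = 750 / 0.008217 = 9.127e+04 days = 250 years.

250 years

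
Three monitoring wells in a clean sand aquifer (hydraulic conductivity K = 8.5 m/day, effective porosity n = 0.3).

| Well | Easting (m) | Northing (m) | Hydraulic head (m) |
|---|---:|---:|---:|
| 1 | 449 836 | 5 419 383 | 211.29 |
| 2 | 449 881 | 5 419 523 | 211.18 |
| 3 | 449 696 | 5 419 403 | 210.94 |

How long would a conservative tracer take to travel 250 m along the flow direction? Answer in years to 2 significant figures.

8.8 years

With h = a·x + b·y + c and 1 as origin, the differences give:
  45·a + 140·b = -0.11
  (-140)·a + 20·b = -0.35
Eliminate b (×20 and ×140, subtract): 20500·a = 46.800 → a = ∂h/∂x = +0.002283
Back-substitute: b = ∂h/∂y = -0.001520.
|∇h| = √(0.002283² + -0.001520²) = 0.002743
Seepage velocity v = K·i/n = 8.5 × 0.002743 / 0.3 = 0.07772 m/day.
t = 250 / 0.07772 = 3217 days = 8.81 years.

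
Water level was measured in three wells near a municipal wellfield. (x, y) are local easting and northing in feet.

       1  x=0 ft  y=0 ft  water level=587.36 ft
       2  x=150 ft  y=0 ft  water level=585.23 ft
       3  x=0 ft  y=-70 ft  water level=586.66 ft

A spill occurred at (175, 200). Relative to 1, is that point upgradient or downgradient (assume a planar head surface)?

∂h/∂x = (585.23 − 587.36) / (150 − 0) = -0.01420
∂h/∂y = (586.66 − 587.36) / (-70 − 0) = +0.01000
Head at (175, 200) = 587.36 + (-0.01420)·(175) + (+0.01000)·(200) = 586.88 ft.
That is lower than the 587.36 ft at 1, so the point is downgradient.

downgradient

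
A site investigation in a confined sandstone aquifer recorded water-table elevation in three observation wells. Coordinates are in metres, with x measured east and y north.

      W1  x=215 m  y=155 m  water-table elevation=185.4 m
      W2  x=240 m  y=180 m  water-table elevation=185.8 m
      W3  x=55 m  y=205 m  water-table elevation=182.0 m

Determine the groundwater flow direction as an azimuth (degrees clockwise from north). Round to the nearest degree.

281°

With h = a·x + b·y + c and W1 as origin, the differences give:
  25·a + 25·b = +0.4
  (-160)·a + 50·b = -3.4
Eliminate b (×50 and ×25, subtract): 5250·a = 105.00 → a = ∂h/∂x = +0.02000
Back-substitute: b = ∂h/∂y = -0.004000.
Flow direction (−∇h) has components (-0.02000 E, +0.004000 N).
Azimuth = atan2(E, N) = atan2(-0.02000, +0.004000) = 281.3° ≈ 281°.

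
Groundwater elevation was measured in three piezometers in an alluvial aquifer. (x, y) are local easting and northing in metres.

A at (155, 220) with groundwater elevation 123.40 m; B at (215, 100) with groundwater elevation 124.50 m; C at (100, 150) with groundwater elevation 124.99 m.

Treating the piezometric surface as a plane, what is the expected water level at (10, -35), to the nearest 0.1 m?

Taking A as reference: B−A = (60, -120, +1.10); C−A = (-55, -70, +1.59).
Determinant of the coordinate differences = 60·(-70) − (-55)·(-120) = -10800.
∂h/∂x = [(+1.10)·(-70) − (+1.59)·(-120)] / -10800 = -0.01054
∂h/∂y = [60·(+1.59) − (-55)·(+1.10)] / -10800 = -0.01444
h(10, -35) = 123.40 + (-0.01054)·(-145) + (-0.01444)·(-255) = 123.40 +1.528 +3.681 = 128.609 m.

128.6 m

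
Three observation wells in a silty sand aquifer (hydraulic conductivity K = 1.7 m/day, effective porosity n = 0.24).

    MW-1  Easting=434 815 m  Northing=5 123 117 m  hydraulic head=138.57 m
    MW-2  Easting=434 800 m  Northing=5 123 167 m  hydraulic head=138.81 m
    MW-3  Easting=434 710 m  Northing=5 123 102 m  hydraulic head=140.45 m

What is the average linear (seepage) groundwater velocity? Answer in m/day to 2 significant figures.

With h = a·x + b·y + c and MW-1 as origin, the differences give:
  (-15)·a + 50·b = +0.24
  (-105)·a + (-15)·b = +1.88
Eliminate b (×(-15) and ×50, subtract): 5475·a = -97.600 → a = ∂h/∂x = -0.01783
Back-substitute: b = ∂h/∂y = -0.0005479.
|∇h| = √(-0.01783² + -0.0005479²) = 0.01784
Seepage velocity v = K·i/n = 1.7 × 0.01784 / 0.24 = 0.1264 m/day.

0.13 m/day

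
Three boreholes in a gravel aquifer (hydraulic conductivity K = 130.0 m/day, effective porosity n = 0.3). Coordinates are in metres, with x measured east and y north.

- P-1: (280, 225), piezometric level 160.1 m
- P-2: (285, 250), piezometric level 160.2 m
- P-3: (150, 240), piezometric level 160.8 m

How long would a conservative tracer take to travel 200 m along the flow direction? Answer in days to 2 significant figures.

67 days

Differences from P-1: to P-2 (Δx, Δy, Δh) = (5, 25, +0.1); to P-3 = (-130, 15, +0.7).
Determinant of the coordinate differences = 5·15 − (-130)·25 = 3325.
∂h/∂x = [(+0.1)·15 − (+0.7)·25] / 3325 = -0.004812
∂h/∂y = [5·(+0.7) − (-130)·(+0.1)] / 3325 = +0.004962
|∇h| = √(-0.004812² + 0.004962²) = 0.006912
Seepage velocity v = K·i/n = 130.0 × 0.006912 / 0.3 = 2.995 m/day.
t = 200 / 2.995 = 66.78 days.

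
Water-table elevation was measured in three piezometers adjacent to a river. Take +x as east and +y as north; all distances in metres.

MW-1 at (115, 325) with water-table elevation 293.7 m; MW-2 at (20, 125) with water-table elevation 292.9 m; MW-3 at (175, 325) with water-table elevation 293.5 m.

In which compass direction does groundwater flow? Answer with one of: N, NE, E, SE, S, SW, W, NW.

Taking MW-1 as reference: MW-2−MW-1 = (-95, -200, -0.8); MW-3−MW-1 = (60, 0, -0.2).
Determinant of the coordinate differences = (-95)·0 − 60·(-200) = 12000.
∂h/∂x = [(-0.8)·0 − (-0.2)·(-200)] / 12000 = -0.003333
∂h/∂y = [(-95)·(-0.2) − 60·(-0.8)] / 12000 = +0.005583
Flow = −∇h = (+0.003333 east, -0.005583 north), which points southeast.

SE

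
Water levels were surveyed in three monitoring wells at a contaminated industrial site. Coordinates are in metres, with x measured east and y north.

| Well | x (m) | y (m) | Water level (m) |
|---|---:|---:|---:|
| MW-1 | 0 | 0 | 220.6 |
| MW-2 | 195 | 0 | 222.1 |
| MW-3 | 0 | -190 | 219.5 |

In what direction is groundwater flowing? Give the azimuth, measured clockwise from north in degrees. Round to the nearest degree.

233°

∂h/∂x = (222.1 − 220.6) / (195 − 0) = +0.007692
∂h/∂y = (219.5 − 220.6) / (-190 − 0) = +0.005789
Flow direction (−∇h) has components (-0.007692 E, -0.005789 N).
Azimuth = atan2(E, N) = atan2(-0.007692, -0.005789) = 233.0° ≈ 233°.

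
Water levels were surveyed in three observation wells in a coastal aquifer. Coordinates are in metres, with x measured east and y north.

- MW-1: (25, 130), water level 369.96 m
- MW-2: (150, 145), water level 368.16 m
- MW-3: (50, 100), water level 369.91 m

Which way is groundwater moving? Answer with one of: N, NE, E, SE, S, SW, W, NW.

NE

With h = a·x + b·y + c and MW-1 as origin, the differences give:
  125·a + 15·b = -1.80
  25·a + (-30)·b = -0.05
Eliminate b (×(-30) and ×15, subtract): -4125·a = 54.750 → a = ∂h/∂x = -0.01327
Back-substitute: b = ∂h/∂y = -0.009394.
Flow = −∇h = (+0.01327 east, +0.009394 north), which points northeast.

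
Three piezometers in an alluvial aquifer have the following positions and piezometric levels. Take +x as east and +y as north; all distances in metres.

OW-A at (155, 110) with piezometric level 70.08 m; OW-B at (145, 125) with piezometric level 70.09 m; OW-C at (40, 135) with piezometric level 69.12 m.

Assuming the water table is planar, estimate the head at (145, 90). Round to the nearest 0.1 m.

69.8 m

Three-point gradient (reference OW-A): Δ to OW-B = (-10, 15, +0.01), Δ to OW-C = (-115, 25, -0.96).
∂h/∂x = +0.009932, ∂h/∂y = +0.007288 (det = 1475).
h(145, 90) = 70.08 + (+0.009932)·(-10) + (+0.007288)·(-20) = 70.08 -0.099 -0.146 = 69.835 m.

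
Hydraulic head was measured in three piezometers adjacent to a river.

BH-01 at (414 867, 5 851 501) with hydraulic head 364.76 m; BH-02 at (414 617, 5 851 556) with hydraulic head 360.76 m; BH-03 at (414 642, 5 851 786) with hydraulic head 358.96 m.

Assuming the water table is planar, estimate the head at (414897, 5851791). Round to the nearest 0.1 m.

With h = a·x + b·y + c and BH-01 as origin, the differences give:
  (-250)·a + 55·b = -4.00
  (-225)·a + 285·b = -5.80
Eliminate b (×285 and ×55, subtract): -58875·a = -821.000 → a = ∂h/∂x = +0.01394
Back-substitute: b = ∂h/∂y = -0.009342.
h(414897, 5851791) = 364.76 + (+0.01394)·(30) + (-0.009342)·(290) = 364.76 +0.418 -2.709 = 362.469 m.

362.5 m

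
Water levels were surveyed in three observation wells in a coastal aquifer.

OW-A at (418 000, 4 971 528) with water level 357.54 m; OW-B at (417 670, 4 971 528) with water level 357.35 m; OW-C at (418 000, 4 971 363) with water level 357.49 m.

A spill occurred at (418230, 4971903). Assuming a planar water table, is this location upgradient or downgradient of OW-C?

∂h/∂x = (357.35 − 357.54) / (417670 − 418000) = +0.0005758
∂h/∂y = (357.49 − 357.54) / (4971363 − 4971528) = +0.0003030
Head at (418230, 4971903) = 357.54 + (+0.0005758)·(230) + (+0.0003030)·(375) = 357.79 m.
That is higher than the 357.49 m at OW-C, so the point is upgradient.

upgradient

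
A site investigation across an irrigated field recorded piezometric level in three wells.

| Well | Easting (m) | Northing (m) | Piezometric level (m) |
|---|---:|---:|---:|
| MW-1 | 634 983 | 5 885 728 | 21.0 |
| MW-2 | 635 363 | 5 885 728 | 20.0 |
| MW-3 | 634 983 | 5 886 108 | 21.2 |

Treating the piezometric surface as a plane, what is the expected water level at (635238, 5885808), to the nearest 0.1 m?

∂h/∂x = (20.0 − 21.0) / (635363 − 634983) = -0.002632
∂h/∂y = (21.2 − 21.0) / (5886108 − 5885728) = +0.0005263
h(635238, 5885808) = 21.0 + (-0.002632)·(255) + (+0.0005263)·(80) = 21.0 -0.671 +0.042 = 20.371 m.

20.4 m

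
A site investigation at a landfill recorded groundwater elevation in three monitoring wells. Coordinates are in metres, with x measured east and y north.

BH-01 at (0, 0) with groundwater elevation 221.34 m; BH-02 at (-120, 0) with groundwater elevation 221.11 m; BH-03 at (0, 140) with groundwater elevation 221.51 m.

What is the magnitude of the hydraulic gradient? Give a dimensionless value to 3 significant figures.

0.00227

∂h/∂x = (221.11 − 221.34) / (-120 − 0) = +0.001917
∂h/∂y = (221.51 − 221.34) / (140 − 0) = +0.001214
|∇h| = √(0.001917² + 0.001214²) = 0.002269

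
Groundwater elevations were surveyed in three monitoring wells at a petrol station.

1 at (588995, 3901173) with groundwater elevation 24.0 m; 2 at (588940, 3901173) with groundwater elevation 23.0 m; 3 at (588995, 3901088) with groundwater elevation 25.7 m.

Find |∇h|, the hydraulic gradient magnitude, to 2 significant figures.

0.027

∂h/∂x = (23.0 − 24.0) / (588940 − 588995) = +0.01818
∂h/∂y = (25.7 − 24.0) / (3901088 − 3901173) = -0.02000
|∇h| = √(0.01818² + -0.02000²) = 0.02703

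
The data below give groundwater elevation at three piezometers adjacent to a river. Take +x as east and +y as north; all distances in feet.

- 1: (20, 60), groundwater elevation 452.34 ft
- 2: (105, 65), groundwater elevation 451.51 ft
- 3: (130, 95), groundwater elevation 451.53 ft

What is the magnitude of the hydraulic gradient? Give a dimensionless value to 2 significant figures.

Taking 1 as reference: 2−1 = (85, 5, -0.83); 3−1 = (110, 35, -0.81).
Solve a·Δx + b·Δy = Δh: det = 85·35 − 110·5 = 2425.
∂h/∂x = [(-0.83)·35 − (-0.81)·5] / 2425 = -0.01031
∂h/∂y = [85·(-0.81) − 110·(-0.83)] / 2425 = +0.009258
|∇h| = √(-0.01031² + 0.009258²) = 0.01386

0.014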